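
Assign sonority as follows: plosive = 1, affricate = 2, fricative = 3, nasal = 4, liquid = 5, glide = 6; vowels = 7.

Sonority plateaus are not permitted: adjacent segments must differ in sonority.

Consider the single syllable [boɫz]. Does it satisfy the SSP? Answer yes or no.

yes

Onset: /b/ is a plosive (sonority 1); then the nucleus /o/ (sonority 7).
Onset profile 1-7 — rises to the nucleus.
Coda: /ɫ/ is a liquid (sonority 5), /z/ is a fricative (sonority 3).
Coda profile 7-5-3 — falls from the nucleus.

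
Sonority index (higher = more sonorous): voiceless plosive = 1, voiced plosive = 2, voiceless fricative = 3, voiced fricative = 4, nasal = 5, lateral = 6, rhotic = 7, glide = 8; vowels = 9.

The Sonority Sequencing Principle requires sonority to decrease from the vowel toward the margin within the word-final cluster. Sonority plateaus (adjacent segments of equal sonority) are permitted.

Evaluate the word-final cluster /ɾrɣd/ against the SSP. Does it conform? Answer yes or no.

/ɾ/ is a rhotic (sonority 7).
/r/ is a rhotic (sonority 7).
/ɣ/ is a voiced fricative (sonority 4).
/d/ is a voiced plosive (sonority 2).
The profile 7-7-4-2 is non-increasing (plateaus allowed), so the word-final cluster satisfies the SSP.

yes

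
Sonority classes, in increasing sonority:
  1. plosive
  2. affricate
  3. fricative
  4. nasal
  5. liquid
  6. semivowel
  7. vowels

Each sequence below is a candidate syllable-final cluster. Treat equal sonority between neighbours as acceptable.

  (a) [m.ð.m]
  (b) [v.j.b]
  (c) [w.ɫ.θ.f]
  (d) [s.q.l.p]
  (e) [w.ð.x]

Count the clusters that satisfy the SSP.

2

(a) [m.ð.m]: profile 4-3-4 — violates.
(b) [v.j.b]: profile 3-6-1 — violates.
(c) [w.ɫ.θ.f]: profile 6-5-3-3 — obeys.
(d) [s.q.l.p]: profile 3-1-5-1 — violates.
(e) [w.ð.x]: profile 6-3-3 — obeys.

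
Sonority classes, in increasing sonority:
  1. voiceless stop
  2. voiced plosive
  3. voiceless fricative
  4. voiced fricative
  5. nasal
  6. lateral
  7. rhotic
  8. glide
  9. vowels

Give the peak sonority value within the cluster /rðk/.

7

/r/ is a rhotic (sonority 7).
/ð/ is a voiced fricative (sonority 4).
/k/ is a voiceless stop (sonority 1).
The maximum is 7.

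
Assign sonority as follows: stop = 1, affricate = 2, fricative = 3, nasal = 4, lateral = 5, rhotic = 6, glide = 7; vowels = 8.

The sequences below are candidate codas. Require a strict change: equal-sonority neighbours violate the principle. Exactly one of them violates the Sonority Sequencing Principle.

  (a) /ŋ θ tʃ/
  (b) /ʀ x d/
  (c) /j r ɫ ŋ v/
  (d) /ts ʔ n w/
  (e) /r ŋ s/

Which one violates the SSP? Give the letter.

(a) sonority 4-3-2: well-formed.
(b) sonority 6-3-1: well-formed.
(c) sonority 7-6-5-4-3: well-formed.
(d) sonority 2-1-4-7: ill-formed.
(e) sonority 6-4-3: well-formed.

d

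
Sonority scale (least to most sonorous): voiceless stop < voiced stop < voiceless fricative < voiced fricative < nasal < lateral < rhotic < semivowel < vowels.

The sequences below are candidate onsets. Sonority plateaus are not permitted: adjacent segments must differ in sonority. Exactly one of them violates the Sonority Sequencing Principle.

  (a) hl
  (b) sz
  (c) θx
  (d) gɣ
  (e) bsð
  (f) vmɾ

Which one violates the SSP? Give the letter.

c

(a) hl: profile 3-6 — obeys.
(b) sz: profile 3-4 — obeys.
(c) θx: profile 3-3 — violates.
(d) gɣ: profile 2-4 — obeys.
(e) bsð: profile 2-3-4 — obeys.
(f) vmɾ: profile 4-5-7 — obeys.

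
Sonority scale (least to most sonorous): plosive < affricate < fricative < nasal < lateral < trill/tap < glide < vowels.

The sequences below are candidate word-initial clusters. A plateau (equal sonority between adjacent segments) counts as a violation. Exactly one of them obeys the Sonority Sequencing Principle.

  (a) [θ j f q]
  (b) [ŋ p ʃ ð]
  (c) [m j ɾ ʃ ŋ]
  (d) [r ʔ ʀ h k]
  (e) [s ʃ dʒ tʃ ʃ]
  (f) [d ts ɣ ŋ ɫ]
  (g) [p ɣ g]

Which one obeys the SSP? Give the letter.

f

(a) [θ j f q]: profile 3-7-3-1 — violates.
(b) [ŋ p ʃ ð]: profile 4-1-3-3 — violates.
(c) [m j ɾ ʃ ŋ]: profile 4-7-6-3-4 — violates.
(d) [r ʔ ʀ h k]: profile 6-1-6-3-1 — violates.
(e) [s ʃ dʒ tʃ ʃ]: profile 3-3-2-2-3 — violates.
(f) [d ts ɣ ŋ ɫ]: profile 1-2-3-4-5 — obeys.
(g) [p ɣ g]: profile 1-3-1 — violates.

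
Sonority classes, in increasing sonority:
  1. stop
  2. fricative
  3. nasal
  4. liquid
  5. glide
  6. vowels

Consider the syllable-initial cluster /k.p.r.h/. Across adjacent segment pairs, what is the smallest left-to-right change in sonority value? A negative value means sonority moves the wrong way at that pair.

/k/: stop = 1.
/p/: stop = 1.
/r/: liquid = 4.
/h/: fricative = 2.
/k/→/p/: change +0.
/p/→/r/: change +3.
/r/→/h/: change -2.
Minimum = -2.

-2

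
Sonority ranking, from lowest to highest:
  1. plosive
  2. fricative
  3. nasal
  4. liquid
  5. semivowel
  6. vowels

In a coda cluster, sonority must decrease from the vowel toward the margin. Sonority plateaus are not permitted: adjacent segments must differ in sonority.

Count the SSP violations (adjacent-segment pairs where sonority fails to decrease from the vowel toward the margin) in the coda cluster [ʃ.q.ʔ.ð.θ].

/ʃ/: fricative = 2.
/q/: plosive = 1.
/ʔ/: plosive = 1.
/ð/: fricative = 2.
/θ/: fricative = 2.
/ʃ/→/q/: 2→1 (falls) — ok.
/q/→/ʔ/: 1→1 (plateau) — violation.
/ʔ/→/ð/: 1→2 (does not fall) — violation.
/ð/→/θ/: 2→2 (plateau) — violation.

3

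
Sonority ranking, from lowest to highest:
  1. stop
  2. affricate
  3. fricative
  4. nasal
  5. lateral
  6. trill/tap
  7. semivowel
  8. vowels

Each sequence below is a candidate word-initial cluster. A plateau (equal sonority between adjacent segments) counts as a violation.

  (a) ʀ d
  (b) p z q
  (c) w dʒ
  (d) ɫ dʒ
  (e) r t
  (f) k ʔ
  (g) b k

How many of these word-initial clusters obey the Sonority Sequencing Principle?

0

(a) 6-1 → violates
(b) 1-3-1 → violates
(c) 7-2 → violates
(d) 5-2 → violates
(e) 6-1 → violates
(f) 1-1 → violates
(g) 1-1 → violates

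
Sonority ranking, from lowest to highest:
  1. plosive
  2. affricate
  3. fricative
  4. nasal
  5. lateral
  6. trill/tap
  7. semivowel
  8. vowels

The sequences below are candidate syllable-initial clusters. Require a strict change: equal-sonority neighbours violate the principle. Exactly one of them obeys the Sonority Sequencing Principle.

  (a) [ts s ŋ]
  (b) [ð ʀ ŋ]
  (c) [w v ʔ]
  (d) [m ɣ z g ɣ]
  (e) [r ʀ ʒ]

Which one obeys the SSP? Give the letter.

(a) sonority 2-3-4: well-formed.
(b) sonority 3-6-4: ill-formed.
(c) sonority 7-3-1: ill-formed.
(d) sonority 4-3-3-1-3: ill-formed.
(e) sonority 6-6-3: ill-formed.

a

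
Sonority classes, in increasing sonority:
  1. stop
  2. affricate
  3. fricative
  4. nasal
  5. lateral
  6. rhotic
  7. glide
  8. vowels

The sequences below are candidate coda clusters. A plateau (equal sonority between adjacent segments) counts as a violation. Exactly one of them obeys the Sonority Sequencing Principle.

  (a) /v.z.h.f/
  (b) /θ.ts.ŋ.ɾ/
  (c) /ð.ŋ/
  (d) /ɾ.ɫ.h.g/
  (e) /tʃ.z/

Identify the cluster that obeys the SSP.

d

(a) 3-3-3-3 → violates
(b) 3-2-4-6 → violates
(c) 3-4 → violates
(d) 6-5-3-1 → obeys
(e) 2-3 → violates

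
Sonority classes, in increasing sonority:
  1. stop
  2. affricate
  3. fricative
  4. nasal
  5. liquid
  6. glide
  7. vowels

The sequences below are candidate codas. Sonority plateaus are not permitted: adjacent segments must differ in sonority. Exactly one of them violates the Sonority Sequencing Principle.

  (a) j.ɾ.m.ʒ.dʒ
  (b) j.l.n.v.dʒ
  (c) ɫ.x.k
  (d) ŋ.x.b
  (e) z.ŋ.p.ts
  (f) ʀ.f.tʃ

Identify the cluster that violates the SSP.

e

(a) 6-5-4-3-2 → obeys
(b) 6-5-4-3-2 → obeys
(c) 5-3-1 → obeys
(d) 4-3-1 → obeys
(e) 3-4-1-2 → violates
(f) 5-3-2 → obeys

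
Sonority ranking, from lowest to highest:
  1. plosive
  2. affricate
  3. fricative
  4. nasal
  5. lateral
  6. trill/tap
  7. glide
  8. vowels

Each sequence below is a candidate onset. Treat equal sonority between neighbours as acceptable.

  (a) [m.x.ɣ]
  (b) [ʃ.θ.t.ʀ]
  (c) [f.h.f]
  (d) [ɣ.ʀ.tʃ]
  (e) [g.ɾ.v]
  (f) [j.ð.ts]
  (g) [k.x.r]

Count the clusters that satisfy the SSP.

(a) [m.x.ɣ]: profile 4-3-3 — violates.
(b) [ʃ.θ.t.ʀ]: profile 3-3-1-6 — violates.
(c) [f.h.f]: profile 3-3-3 — obeys.
(d) [ɣ.ʀ.tʃ]: profile 3-6-2 — violates.
(e) [g.ɾ.v]: profile 1-6-3 — violates.
(f) [j.ð.ts]: profile 7-3-2 — violates.
(g) [k.x.r]: profile 1-3-6 — obeys.

2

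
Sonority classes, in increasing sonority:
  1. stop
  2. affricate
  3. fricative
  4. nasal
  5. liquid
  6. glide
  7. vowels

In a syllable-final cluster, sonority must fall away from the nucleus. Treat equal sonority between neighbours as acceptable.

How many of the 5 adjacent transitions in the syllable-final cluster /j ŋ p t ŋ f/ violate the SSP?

/j/ is a glide (sonority 6).
/ŋ/ is a nasal (sonority 4).
/p/ is a stop (sonority 1).
/t/ is a stop (sonority 1).
/ŋ/ is a nasal (sonority 4).
/f/ is a fricative (sonority 3).
/j/→/ŋ/: 6→4 (falls) — ok.
/ŋ/→/p/: 4→1 (falls) — ok.
/p/→/t/: 1→1 (plateau, allowed) — ok.
/t/→/ŋ/: 1→4 (does not fall) — violation.
/ŋ/→/f/: 4→3 (falls) — ok.

1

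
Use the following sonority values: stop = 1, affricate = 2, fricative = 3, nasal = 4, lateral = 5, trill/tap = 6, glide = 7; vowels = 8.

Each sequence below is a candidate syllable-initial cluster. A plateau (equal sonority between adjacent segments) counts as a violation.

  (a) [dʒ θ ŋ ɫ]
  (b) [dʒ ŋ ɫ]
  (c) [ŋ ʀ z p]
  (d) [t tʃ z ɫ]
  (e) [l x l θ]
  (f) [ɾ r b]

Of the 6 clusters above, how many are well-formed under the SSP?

(a) [dʒ θ ŋ ɫ]: profile 2-3-4-5 — obeys.
(b) [dʒ ŋ ɫ]: profile 2-4-5 — obeys.
(c) [ŋ ʀ z p]: profile 4-6-3-1 — violates.
(d) [t tʃ z ɫ]: profile 1-2-3-5 — obeys.
(e) [l x l θ]: profile 5-3-5-3 — violates.
(f) [ɾ r b]: profile 6-6-1 — violates.

3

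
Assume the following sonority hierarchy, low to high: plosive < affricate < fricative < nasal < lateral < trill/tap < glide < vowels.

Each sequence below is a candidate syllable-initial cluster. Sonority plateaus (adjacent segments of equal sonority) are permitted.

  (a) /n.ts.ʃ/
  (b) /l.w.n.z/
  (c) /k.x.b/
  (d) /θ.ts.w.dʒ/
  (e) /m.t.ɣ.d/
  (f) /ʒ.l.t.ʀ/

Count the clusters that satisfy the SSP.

0

(a) /n.ts.ʃ/: profile 4-2-3 — violates.
(b) /l.w.n.z/: profile 5-7-4-3 — violates.
(c) /k.x.b/: profile 1-3-1 — violates.
(d) /θ.ts.w.dʒ/: profile 3-2-7-2 — violates.
(e) /m.t.ɣ.d/: profile 4-1-3-1 — violates.
(f) /ʒ.l.t.ʀ/: profile 3-5-1-6 — violates.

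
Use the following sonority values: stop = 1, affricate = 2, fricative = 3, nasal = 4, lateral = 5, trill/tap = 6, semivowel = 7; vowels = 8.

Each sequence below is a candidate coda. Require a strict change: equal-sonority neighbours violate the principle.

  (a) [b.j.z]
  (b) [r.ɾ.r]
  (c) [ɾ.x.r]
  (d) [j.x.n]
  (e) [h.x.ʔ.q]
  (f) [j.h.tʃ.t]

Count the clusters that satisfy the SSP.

(a) 1-7-3 → violates
(b) 6-6-6 → violates
(c) 6-3-6 → violates
(d) 7-3-4 → violates
(e) 3-3-1-1 → violates
(f) 7-3-2-1 → obeys

1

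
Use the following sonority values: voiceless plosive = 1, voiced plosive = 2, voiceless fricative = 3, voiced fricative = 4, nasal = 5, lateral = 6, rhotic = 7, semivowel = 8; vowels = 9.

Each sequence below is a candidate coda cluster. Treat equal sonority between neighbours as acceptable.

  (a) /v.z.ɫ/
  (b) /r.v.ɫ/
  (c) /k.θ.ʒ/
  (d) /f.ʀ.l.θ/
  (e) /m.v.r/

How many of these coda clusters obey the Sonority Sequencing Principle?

(a) 4-4-6 → violates
(b) 7-4-6 → violates
(c) 1-3-4 → violates
(d) 3-7-6-3 → violates
(e) 5-4-7 → violates

0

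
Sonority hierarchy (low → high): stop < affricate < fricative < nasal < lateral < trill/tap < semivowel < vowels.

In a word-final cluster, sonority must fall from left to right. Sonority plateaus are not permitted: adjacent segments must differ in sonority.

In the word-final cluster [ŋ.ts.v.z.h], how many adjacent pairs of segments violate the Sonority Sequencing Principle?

3

/ŋ/ is a nasal (sonority 4).
/ts/ is an affricate (sonority 2).
/v/ is a fricative (sonority 3).
/z/ is a fricative (sonority 3).
/h/ is a fricative (sonority 3).
/ŋ/→/ts/: 4→2 (falls) — ok.
/ts/→/v/: 2→3 (does not fall) — violation.
/v/→/z/: 3→3 (plateau) — violation.
/z/→/h/: 3→3 (plateau) — violation.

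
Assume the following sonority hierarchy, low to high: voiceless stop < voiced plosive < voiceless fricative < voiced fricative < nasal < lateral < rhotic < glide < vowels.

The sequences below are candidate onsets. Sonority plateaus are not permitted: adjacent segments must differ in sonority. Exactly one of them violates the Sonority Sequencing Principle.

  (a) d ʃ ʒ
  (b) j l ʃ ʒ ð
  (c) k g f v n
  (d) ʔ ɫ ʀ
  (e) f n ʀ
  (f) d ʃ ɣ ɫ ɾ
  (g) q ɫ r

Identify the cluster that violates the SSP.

(a) sonority 2-3-4: well-formed.
(b) sonority 8-6-3-4-4: ill-formed.
(c) sonority 1-2-3-4-5: well-formed.
(d) sonority 1-6-7: well-formed.
(e) sonority 3-5-7: well-formed.
(f) sonority 2-3-4-6-7: well-formed.
(g) sonority 1-6-7: well-formed.

b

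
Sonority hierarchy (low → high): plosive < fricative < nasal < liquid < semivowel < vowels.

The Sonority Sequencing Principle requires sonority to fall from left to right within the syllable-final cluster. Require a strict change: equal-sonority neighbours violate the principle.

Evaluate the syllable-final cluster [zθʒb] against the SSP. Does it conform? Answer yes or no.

/z/: fricative = 2.
/θ/: fricative = 2.
/ʒ/: fricative = 2.
/b/: plosive = 1.
The profile is 2-2-2-1. Between /z/ (2) and /θ/ (2) sonority does not fall, so the cluster violates the SSP.

no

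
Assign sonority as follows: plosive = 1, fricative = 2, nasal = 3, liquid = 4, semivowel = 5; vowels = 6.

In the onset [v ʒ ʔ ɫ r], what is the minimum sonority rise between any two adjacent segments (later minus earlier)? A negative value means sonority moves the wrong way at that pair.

/v/ — fricative, sonority 2.
/ʒ/ — fricative, sonority 2.
/ʔ/ — plosive, sonority 1.
/ɫ/ — liquid, sonority 4.
/r/ — liquid, sonority 4.
/v/→/ʒ/: change +0.
/ʒ/→/ʔ/: change -1.
/ʔ/→/ɫ/: change +3.
/ɫ/→/r/: change +0.
Minimum = -1.

-1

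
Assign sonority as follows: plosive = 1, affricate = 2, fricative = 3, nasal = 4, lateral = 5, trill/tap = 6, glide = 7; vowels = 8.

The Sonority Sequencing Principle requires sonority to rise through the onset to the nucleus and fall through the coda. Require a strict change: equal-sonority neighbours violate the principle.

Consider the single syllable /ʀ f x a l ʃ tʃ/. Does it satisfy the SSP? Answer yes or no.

Onset: /ʀ/ is a trill/tap (sonority 6), /f/ is a fricative (sonority 3), /x/ is a fricative (sonority 3); then the nucleus /a/ (sonority 8).
Onset profile 6-3-3-8 — does not strictly rise throughout.
Coda: /l/ is a lateral (sonority 5), /ʃ/ is a fricative (sonority 3), /tʃ/ is an affricate (sonority 2).
Coda profile 8-5-3-2 — falls from the nucleus.

no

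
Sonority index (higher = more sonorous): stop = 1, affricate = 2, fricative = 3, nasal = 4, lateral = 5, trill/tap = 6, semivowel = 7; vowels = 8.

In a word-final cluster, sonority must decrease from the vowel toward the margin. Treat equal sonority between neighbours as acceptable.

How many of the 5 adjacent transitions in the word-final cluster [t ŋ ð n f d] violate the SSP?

/t/: stop = 1.
/ŋ/: nasal = 4.
/ð/: fricative = 3.
/n/: nasal = 4.
/f/: fricative = 3.
/d/: stop = 1.
/t/→/ŋ/: 1→4 (does not fall) — violation.
/ŋ/→/ð/: 4→3 (falls) — ok.
/ð/→/n/: 3→4 (does not fall) — violation.
/n/→/f/: 4→3 (falls) — ok.
/f/→/d/: 3→1 (falls) — ok.

2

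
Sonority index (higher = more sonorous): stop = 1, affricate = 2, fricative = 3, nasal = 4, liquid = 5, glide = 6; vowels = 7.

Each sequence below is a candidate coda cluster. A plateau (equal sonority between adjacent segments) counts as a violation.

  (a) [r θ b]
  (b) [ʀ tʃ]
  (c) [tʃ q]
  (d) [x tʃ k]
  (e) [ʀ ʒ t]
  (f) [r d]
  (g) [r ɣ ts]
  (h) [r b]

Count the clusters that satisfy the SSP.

(a) 5-3-1 → obeys
(b) 5-2 → obeys
(c) 2-1 → obeys
(d) 3-2-1 → obeys
(e) 5-3-1 → obeys
(f) 5-1 → obeys
(g) 5-3-2 → obeys
(h) 5-1 → obeys

8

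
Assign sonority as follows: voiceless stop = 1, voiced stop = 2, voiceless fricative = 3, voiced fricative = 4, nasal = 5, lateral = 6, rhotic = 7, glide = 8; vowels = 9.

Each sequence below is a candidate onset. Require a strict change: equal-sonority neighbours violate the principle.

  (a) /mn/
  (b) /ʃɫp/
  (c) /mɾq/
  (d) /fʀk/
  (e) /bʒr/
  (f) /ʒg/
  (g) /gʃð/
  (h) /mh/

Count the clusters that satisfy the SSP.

(a) /mn/: profile 5-5 — violates.
(b) /ʃɫp/: profile 3-6-1 — violates.
(c) /mɾq/: profile 5-7-1 — violates.
(d) /fʀk/: profile 3-7-1 — violates.
(e) /bʒr/: profile 2-4-7 — obeys.
(f) /ʒg/: profile 4-2 — violates.
(g) /gʃð/: profile 2-3-4 — obeys.
(h) /mh/: profile 5-3 — violates.

2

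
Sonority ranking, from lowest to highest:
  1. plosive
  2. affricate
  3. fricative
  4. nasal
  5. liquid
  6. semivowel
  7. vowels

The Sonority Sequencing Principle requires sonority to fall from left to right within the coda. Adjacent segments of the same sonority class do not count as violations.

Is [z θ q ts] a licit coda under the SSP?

no

/z/ — fricative, sonority 3.
/θ/ — fricative, sonority 3.
/q/ — plosive, sonority 1.
/ts/ — affricate, sonority 2.
The profile is 3-3-1-2. Between /q/ (1) and /ts/ (2) sonority does not fall, so the cluster violates the SSP.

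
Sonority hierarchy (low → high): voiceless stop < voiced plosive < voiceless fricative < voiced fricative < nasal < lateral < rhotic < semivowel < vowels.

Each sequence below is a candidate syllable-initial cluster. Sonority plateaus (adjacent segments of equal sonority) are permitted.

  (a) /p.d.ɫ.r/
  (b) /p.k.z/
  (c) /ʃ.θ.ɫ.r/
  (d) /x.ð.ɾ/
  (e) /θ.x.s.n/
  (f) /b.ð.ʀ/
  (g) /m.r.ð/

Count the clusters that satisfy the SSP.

6

(a) 1-2-6-7 → obeys
(b) 1-1-4 → obeys
(c) 3-3-6-7 → obeys
(d) 3-4-7 → obeys
(e) 3-3-3-5 → obeys
(f) 2-4-7 → obeys
(g) 5-7-4 → violates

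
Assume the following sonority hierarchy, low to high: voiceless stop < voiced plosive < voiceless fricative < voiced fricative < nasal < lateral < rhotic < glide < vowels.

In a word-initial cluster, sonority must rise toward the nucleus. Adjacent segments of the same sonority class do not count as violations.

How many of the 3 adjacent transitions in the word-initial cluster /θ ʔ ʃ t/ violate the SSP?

2

/θ/: voiceless fricative = 3.
/ʔ/: voiceless stop = 1.
/ʃ/: voiceless fricative = 3.
/t/: voiceless stop = 1.
/θ/→/ʔ/: 3→1 (does not rise) — violation.
/ʔ/→/ʃ/: 1→3 (rises) — ok.
/ʃ/→/t/: 3→1 (does not rise) — violation.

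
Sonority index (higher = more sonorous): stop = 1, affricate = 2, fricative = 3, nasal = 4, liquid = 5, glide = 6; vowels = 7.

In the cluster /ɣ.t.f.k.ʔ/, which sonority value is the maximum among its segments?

3

/ɣ/: fricative = 3.
/t/: stop = 1.
/f/: fricative = 3.
/k/: stop = 1.
/ʔ/: stop = 1.
The maximum is 3.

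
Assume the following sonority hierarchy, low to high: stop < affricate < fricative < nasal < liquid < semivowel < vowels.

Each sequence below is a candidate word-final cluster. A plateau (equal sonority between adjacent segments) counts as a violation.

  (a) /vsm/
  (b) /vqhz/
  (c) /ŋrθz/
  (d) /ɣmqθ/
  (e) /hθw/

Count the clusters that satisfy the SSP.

0

(a) /vsm/: profile 3-3-4 — violates.
(b) /vqhz/: profile 3-1-3-3 — violates.
(c) /ŋrθz/: profile 4-5-3-3 — violates.
(d) /ɣmqθ/: profile 3-4-1-3 — violates.
(e) /hθw/: profile 3-3-6 — violates.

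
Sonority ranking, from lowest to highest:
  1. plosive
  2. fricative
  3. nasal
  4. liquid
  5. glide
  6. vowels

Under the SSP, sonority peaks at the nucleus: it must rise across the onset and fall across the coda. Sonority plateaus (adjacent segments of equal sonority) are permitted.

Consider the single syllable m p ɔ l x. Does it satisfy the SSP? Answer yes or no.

no

Onset: /m/ is a nasal (sonority 3), /p/ is a plosive (sonority 1); then the nucleus /ɔ/ (sonority 6).
Onset profile 3-1-6 — does not rise throughout.
Coda: /l/ is a liquid (sonority 4), /x/ is a fricative (sonority 2).
Coda profile 6-4-2 — falls from the nucleus.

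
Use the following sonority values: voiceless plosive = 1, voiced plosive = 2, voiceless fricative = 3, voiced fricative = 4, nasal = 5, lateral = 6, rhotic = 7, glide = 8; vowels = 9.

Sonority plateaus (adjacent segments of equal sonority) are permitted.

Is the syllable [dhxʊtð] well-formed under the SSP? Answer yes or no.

no

Onset: /d/ is a voiced plosive (sonority 2), /h/ is a voiceless fricative (sonority 3), /x/ is a voiceless fricative (sonority 3); then the nucleus /ʊ/ (sonority 9).
Onset profile 2-3-3-9 — rises to the nucleus.
Coda: /t/ is a voiceless plosive (sonority 1), /ð/ is a voiced fricative (sonority 4).
Coda profile 9-1-4 — does not fall throughout.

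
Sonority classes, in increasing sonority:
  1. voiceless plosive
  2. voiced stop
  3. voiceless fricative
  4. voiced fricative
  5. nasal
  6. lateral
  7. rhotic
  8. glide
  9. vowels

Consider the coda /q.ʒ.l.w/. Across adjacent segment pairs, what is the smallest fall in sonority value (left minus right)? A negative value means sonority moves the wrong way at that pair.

/q/: voiceless plosive = 1.
/ʒ/: voiced fricative = 4.
/l/: lateral = 6.
/w/: glide = 8.
/q/→/ʒ/: change -3.
/ʒ/→/l/: change -2.
/l/→/w/: change -2.
Minimum = -3.

-3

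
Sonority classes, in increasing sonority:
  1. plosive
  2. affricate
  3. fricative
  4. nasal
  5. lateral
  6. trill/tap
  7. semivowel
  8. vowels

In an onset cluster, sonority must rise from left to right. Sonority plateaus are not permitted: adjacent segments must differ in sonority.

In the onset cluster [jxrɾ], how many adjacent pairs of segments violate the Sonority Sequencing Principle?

/j/ — semivowel, sonority 7.
/x/ — fricative, sonority 3.
/r/ — trill/tap, sonority 6.
/ɾ/ — trill/tap, sonority 6.
/j/→/x/: 7→3 (does not rise) — violation.
/x/→/r/: 3→6 (rises) — ok.
/r/→/ɾ/: 6→6 (plateau) — violation.

2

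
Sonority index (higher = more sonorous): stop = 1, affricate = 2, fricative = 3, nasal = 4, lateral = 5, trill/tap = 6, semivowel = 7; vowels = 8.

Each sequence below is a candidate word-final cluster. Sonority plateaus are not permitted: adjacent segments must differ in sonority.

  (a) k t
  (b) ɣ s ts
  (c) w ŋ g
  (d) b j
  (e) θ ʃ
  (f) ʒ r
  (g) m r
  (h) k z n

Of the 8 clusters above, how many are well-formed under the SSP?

(a) sonority 1-1: ill-formed.
(b) sonority 3-3-2: ill-formed.
(c) sonority 7-4-1: well-formed.
(d) sonority 1-7: ill-formed.
(e) sonority 3-3: ill-formed.
(f) sonority 3-6: ill-formed.
(g) sonority 4-6: ill-formed.
(h) sonority 1-3-4: ill-formed.

1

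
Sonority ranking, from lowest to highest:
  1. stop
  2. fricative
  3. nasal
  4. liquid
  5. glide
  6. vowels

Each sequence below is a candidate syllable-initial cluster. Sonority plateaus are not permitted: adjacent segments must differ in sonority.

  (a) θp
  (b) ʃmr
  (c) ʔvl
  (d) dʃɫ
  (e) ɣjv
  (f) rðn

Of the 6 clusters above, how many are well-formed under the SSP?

3

(a) θp: profile 2-1 — violates.
(b) ʃmr: profile 2-3-4 — obeys.
(c) ʔvl: profile 1-2-4 — obeys.
(d) dʃɫ: profile 1-2-4 — obeys.
(e) ɣjv: profile 2-5-2 — violates.
(f) rðn: profile 4-2-3 — violates.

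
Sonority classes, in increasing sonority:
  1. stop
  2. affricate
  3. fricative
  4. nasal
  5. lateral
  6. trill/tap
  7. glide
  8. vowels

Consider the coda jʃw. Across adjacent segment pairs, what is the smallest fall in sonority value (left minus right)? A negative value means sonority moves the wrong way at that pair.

-4

/j/: glide = 7.
/ʃ/: fricative = 3.
/w/: glide = 7.
/j/→/ʃ/: change +4.
/ʃ/→/w/: change -4.
Minimum = -4.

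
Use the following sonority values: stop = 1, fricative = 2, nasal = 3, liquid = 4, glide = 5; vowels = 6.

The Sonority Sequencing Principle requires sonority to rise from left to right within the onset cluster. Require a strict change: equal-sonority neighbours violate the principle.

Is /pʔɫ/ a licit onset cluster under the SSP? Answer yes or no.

no

/p/ — stop, sonority 1.
/ʔ/ — stop, sonority 1.
/ɫ/ — liquid, sonority 4.
The profile is 1-1-4. Between /p/ (1) and /ʔ/ (1) sonority does not rise, so the cluster violates the SSP.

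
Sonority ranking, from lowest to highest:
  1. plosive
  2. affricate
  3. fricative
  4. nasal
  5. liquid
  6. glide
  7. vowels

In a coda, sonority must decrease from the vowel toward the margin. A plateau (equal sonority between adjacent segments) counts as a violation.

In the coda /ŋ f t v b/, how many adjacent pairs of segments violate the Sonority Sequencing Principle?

1

/ŋ/: nasal = 4.
/f/: fricative = 3.
/t/: plosive = 1.
/v/: fricative = 3.
/b/: plosive = 1.
/ŋ/→/f/: 4→3 (falls) — ok.
/f/→/t/: 3→1 (falls) — ok.
/t/→/v/: 1→3 (does not fall) — violation.
/v/→/b/: 3→1 (falls) — ok.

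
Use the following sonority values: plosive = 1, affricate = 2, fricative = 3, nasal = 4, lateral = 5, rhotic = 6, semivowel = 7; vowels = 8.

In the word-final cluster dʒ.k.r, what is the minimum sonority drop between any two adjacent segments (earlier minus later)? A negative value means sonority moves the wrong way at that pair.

-5

/dʒ/ — affricate, sonority 2.
/k/ — plosive, sonority 1.
/r/ — rhotic, sonority 6.
/dʒ/→/k/: change +1.
/k/→/r/: change -5.
Minimum = -5.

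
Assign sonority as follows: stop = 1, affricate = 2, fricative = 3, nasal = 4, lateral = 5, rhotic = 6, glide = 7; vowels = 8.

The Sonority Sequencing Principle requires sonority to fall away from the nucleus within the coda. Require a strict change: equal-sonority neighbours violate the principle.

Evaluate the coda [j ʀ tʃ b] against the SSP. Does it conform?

/j/: glide = 7.
/ʀ/: rhotic = 6.
/tʃ/: affricate = 2.
/b/: stop = 1.
The profile 7-6-2-1 strictly falls, so the coda satisfies the SSP.

yes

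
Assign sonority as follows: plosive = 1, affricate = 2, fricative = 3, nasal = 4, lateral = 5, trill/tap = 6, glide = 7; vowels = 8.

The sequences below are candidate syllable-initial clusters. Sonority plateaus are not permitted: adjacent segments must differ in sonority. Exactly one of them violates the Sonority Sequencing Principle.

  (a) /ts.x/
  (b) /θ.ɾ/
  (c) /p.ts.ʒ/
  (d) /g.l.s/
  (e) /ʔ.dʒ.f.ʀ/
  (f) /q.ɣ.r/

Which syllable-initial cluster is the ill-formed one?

d

(a) 2-3 → obeys
(b) 3-6 → obeys
(c) 1-2-3 → obeys
(d) 1-5-3 → violates
(e) 1-2-3-6 → obeys
(f) 1-3-6 → obeys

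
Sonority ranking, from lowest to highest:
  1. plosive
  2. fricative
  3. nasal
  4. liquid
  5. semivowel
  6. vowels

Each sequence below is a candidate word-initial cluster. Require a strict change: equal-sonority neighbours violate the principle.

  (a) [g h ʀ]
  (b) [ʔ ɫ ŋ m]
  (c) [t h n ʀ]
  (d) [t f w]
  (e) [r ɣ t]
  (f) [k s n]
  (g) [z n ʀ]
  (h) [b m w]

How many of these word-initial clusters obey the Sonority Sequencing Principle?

6

(a) [g h ʀ]: profile 1-2-4 — obeys.
(b) [ʔ ɫ ŋ m]: profile 1-4-3-3 — violates.
(c) [t h n ʀ]: profile 1-2-3-4 — obeys.
(d) [t f w]: profile 1-2-5 — obeys.
(e) [r ɣ t]: profile 4-2-1 — violates.
(f) [k s n]: profile 1-2-3 — obeys.
(g) [z n ʀ]: profile 2-3-4 — obeys.
(h) [b m w]: profile 1-3-5 — obeys.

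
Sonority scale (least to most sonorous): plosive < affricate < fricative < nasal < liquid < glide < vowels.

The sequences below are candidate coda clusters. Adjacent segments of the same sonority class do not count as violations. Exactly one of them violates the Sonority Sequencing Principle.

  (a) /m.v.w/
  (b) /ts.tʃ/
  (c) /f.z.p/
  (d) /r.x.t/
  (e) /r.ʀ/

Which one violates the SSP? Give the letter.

a

(a) sonority 4-3-6: ill-formed.
(b) sonority 2-2: well-formed.
(c) sonority 3-3-1: well-formed.
(d) sonority 5-3-1: well-formed.
(e) sonority 5-5: well-formed.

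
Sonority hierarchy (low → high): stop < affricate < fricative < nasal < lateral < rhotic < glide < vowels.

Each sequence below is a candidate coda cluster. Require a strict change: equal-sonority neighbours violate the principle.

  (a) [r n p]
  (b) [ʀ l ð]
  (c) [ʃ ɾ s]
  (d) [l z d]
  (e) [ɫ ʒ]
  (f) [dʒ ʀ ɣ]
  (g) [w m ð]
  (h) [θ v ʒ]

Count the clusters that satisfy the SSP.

(a) [r n p]: profile 6-4-1 — obeys.
(b) [ʀ l ð]: profile 6-5-3 — obeys.
(c) [ʃ ɾ s]: profile 3-6-3 — violates.
(d) [l z d]: profile 5-3-1 — obeys.
(e) [ɫ ʒ]: profile 5-3 — obeys.
(f) [dʒ ʀ ɣ]: profile 2-6-3 — violates.
(g) [w m ð]: profile 7-4-3 — obeys.
(h) [θ v ʒ]: profile 3-3-3 — violates.

5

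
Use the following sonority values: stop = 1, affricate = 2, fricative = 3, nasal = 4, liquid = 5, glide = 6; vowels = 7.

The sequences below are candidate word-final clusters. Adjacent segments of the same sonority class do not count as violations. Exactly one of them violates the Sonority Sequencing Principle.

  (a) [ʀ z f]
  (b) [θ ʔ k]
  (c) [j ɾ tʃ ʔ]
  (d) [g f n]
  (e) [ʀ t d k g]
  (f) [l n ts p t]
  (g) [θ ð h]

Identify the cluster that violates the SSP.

(a) sonority 5-3-3: well-formed.
(b) sonority 3-1-1: well-formed.
(c) sonority 6-5-2-1: well-formed.
(d) sonority 1-3-4: ill-formed.
(e) sonority 5-1-1-1-1: well-formed.
(f) sonority 5-4-2-1-1: well-formed.
(g) sonority 3-3-3: well-formed.

d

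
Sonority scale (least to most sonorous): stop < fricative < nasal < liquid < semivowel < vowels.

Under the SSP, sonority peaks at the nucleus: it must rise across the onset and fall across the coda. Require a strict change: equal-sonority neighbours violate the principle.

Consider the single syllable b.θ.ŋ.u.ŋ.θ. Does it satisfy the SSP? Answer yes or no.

yes

Onset: /b/ is a stop (sonority 1), /θ/ is a fricative (sonority 2), /ŋ/ is a nasal (sonority 3); then the nucleus /u/ (sonority 6).
Onset profile 1-2-3-6 — rises to the nucleus.
Coda: /ŋ/ is a nasal (sonority 3), /θ/ is a fricative (sonority 2).
Coda profile 6-3-2 — falls from the nucleus.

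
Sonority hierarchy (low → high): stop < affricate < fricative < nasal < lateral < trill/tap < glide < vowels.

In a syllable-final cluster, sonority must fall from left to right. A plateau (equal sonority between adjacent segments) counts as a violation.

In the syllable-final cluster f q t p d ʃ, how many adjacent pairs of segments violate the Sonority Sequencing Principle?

/f/ — fricative, sonority 3.
/q/ — stop, sonority 1.
/t/ — stop, sonority 1.
/p/ — stop, sonority 1.
/d/ — stop, sonority 1.
/ʃ/ — fricative, sonority 3.
/f/→/q/: 3→1 (falls) — ok.
/q/→/t/: 1→1 (plateau) — violation.
/t/→/p/: 1→1 (plateau) — violation.
/p/→/d/: 1→1 (plateau) — violation.
/d/→/ʃ/: 1→3 (does not fall) — violation.

4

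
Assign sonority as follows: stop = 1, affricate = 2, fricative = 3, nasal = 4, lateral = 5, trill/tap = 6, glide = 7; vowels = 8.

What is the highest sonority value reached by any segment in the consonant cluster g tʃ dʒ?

2

/g/ is a stop (sonority 1).
/tʃ/ is an affricate (sonority 2).
/dʒ/ is an affricate (sonority 2).
The maximum is 2.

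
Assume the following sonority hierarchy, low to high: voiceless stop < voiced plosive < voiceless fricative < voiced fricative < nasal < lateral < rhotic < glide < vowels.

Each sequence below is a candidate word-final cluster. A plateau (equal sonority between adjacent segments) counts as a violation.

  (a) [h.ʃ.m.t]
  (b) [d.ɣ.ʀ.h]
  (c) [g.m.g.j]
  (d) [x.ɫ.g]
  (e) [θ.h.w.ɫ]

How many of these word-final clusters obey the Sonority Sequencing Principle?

0

(a) sonority 3-3-5-1: ill-formed.
(b) sonority 2-4-7-3: ill-formed.
(c) sonority 2-5-2-8: ill-formed.
(d) sonority 3-6-2: ill-formed.
(e) sonority 3-3-8-6: ill-formed.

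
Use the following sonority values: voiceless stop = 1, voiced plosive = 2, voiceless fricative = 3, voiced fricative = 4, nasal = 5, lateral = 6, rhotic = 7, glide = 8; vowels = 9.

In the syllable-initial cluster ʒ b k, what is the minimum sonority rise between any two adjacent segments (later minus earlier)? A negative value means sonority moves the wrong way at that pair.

/ʒ/ is a voiced fricative (sonority 4).
/b/ is a voiced plosive (sonority 2).
/k/ is a voiceless stop (sonority 1).
/ʒ/→/b/: change -2.
/b/→/k/: change -1.
Minimum = -2.

-2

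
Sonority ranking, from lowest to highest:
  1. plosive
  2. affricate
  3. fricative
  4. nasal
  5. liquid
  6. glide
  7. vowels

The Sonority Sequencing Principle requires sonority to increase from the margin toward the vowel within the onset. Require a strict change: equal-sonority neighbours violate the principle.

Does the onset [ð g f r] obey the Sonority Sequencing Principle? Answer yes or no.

no

/ð/: fricative = 3.
/g/: plosive = 1.
/f/: fricative = 3.
/r/: liquid = 5.
The profile is 3-1-3-5. Between /ð/ (3) and /g/ (1) sonority does not rise, so the cluster violates the SSP.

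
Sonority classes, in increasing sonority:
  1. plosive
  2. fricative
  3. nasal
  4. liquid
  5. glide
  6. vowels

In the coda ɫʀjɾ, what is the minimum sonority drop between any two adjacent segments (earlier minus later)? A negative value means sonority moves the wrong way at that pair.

-1

/ɫ/: liquid = 4.
/ʀ/: liquid = 4.
/j/: glide = 5.
/ɾ/: liquid = 4.
/ɫ/→/ʀ/: change +0.
/ʀ/→/j/: change -1.
/j/→/ɾ/: change +1.
Minimum = -1.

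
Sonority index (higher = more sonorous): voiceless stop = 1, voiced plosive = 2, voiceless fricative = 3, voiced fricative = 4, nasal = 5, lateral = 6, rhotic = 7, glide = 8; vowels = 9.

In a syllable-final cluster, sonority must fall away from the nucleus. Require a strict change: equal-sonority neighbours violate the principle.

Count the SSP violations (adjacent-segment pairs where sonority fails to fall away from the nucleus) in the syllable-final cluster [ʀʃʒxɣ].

2

/ʀ/ is a rhotic (sonority 7).
/ʃ/ is a voiceless fricative (sonority 3).
/ʒ/ is a voiced fricative (sonority 4).
/x/ is a voiceless fricative (sonority 3).
/ɣ/ is a voiced fricative (sonority 4).
/ʀ/→/ʃ/: 7→3 (falls) — ok.
/ʃ/→/ʒ/: 3→4 (does not fall) — violation.
/ʒ/→/x/: 4→3 (falls) — ok.
/x/→/ɣ/: 3→4 (does not fall) — violation.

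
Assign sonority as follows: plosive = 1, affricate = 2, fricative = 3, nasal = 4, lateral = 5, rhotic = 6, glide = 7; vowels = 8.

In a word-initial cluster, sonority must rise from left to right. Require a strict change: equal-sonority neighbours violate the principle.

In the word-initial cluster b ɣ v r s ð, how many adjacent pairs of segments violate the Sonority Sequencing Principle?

3

/b/ is a plosive (sonority 1).
/ɣ/ is a fricative (sonority 3).
/v/ is a fricative (sonority 3).
/r/ is a rhotic (sonority 6).
/s/ is a fricative (sonority 3).
/ð/ is a fricative (sonority 3).
/b/→/ɣ/: 1→3 (rises) — ok.
/ɣ/→/v/: 3→3 (plateau) — violation.
/v/→/r/: 3→6 (rises) — ok.
/r/→/s/: 6→3 (does not rise) — violation.
/s/→/ð/: 3→3 (plateau) — violation.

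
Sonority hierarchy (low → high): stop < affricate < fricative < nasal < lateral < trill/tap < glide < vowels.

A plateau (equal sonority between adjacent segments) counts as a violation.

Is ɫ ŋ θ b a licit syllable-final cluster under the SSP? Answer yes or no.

/ɫ/ — lateral, sonority 5.
/ŋ/ — nasal, sonority 4.
/θ/ — fricative, sonority 3.
/b/ — stop, sonority 1.
The profile 5-4-3-1 strictly falls, so the syllable-final cluster satisfies the SSP.

yes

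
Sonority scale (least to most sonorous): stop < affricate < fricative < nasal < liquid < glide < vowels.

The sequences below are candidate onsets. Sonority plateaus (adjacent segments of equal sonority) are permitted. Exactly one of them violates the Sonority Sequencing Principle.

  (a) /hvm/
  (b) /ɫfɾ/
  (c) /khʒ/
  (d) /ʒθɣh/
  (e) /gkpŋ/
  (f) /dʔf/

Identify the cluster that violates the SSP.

b

(a) /hvm/: profile 3-3-4 — obeys.
(b) /ɫfɾ/: profile 5-3-5 — violates.
(c) /khʒ/: profile 1-3-3 — obeys.
(d) /ʒθɣh/: profile 3-3-3-3 — obeys.
(e) /gkpŋ/: profile 1-1-1-4 — obeys.
(f) /dʔf/: profile 1-1-3 — obeys.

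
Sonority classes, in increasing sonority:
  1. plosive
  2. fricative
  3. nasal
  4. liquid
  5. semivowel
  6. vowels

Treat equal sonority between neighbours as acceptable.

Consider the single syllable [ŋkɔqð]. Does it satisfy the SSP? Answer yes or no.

no

Onset: /ŋ/ is a nasal (sonority 3), /k/ is a plosive (sonority 1); then the nucleus /ɔ/ (sonority 6).
Onset profile 3-1-6 — does not rise throughout.
Coda: /q/ is a plosive (sonority 1), /ð/ is a fricative (sonority 2).
Coda profile 6-1-2 — does not fall throughout.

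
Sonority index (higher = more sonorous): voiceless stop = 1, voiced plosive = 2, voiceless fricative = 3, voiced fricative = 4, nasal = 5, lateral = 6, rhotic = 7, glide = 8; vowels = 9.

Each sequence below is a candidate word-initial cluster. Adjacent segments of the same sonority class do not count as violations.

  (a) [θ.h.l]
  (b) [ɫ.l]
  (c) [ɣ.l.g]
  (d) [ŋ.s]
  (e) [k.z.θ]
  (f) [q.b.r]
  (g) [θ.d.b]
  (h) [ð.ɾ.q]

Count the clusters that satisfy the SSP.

(a) sonority 3-3-6: well-formed.
(b) sonority 6-6: well-formed.
(c) sonority 4-6-2: ill-formed.
(d) sonority 5-3: ill-formed.
(e) sonority 1-4-3: ill-formed.
(f) sonority 1-2-7: well-formed.
(g) sonority 3-2-2: ill-formed.
(h) sonority 4-7-1: ill-formed.

3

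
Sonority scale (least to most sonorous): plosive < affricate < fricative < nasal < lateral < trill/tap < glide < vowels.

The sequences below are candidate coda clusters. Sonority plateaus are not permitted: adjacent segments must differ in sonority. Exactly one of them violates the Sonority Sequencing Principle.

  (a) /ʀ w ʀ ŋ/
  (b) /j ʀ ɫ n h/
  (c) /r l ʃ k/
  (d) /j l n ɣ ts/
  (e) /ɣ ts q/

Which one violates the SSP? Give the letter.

a

(a) /ʀ w ʀ ŋ/: profile 6-7-6-4 — violates.
(b) /j ʀ ɫ n h/: profile 7-6-5-4-3 — obeys.
(c) /r l ʃ k/: profile 6-5-3-1 — obeys.
(d) /j l n ɣ ts/: profile 7-5-4-3-2 — obeys.
(e) /ɣ ts q/: profile 3-2-1 — obeys.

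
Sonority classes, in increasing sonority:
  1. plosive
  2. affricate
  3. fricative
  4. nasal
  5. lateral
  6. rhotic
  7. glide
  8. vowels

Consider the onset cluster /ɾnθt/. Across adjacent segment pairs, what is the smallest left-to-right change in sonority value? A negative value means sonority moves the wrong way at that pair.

-2

/ɾ/ — rhotic, sonority 6.
/n/ — nasal, sonority 4.
/θ/ — fricative, sonority 3.
/t/ — plosive, sonority 1.
/ɾ/→/n/: change -2.
/n/→/θ/: change -1.
/θ/→/t/: change -2.
Minimum = -2.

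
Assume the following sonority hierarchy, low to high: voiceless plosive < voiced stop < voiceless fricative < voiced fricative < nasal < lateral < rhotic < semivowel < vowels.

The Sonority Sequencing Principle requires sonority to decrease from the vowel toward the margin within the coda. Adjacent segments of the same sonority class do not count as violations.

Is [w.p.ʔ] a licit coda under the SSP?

yes

/w/: semivowel = 8.
/p/: voiceless plosive = 1.
/ʔ/: voiceless plosive = 1.
The profile 8-1-1 is non-increasing (plateaus allowed), so the coda satisfies the SSP.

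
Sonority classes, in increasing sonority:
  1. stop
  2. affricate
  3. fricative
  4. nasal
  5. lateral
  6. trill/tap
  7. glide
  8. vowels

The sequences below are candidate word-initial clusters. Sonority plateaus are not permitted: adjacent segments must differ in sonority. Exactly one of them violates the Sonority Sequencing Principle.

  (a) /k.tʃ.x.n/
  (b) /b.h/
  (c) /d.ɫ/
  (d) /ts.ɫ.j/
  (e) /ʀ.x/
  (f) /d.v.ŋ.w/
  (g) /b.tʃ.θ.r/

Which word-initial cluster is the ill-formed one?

(a) 1-2-3-4 → obeys
(b) 1-3 → obeys
(c) 1-5 → obeys
(d) 2-5-7 → obeys
(e) 6-3 → violates
(f) 1-3-4-7 → obeys
(g) 1-2-3-6 → obeys

e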